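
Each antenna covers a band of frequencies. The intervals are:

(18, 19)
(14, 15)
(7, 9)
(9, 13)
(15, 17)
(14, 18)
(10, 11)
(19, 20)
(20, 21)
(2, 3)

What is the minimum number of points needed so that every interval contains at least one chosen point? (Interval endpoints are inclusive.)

Sort by right endpoint; whenever an interval is uncovered, place a point at its right end.
By right end: [2,3]  [7,9]  [10,11]  [9,13]  [14,15]  [15,17]  [14,18]  [18,19]  [19,20]  [20,21]
[2,3] uncovered → point at 3; [7,9] uncovered → point at 9; [10,11] uncovered → point at 11; [14,15] uncovered → point at 15; [18,19] uncovered → point at 19; [20,21] uncovered → point at 21.
Points: 3, 9, 11, 15, 19, 21 (6 total).

6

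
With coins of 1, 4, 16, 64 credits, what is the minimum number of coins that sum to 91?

Use the largest denomination that fits, subtract, and repeat.
91 = 1×64 + 1×16 + 2×4 + 3×1
Total coins = 1 + 1 + 2 + 3 = 7

7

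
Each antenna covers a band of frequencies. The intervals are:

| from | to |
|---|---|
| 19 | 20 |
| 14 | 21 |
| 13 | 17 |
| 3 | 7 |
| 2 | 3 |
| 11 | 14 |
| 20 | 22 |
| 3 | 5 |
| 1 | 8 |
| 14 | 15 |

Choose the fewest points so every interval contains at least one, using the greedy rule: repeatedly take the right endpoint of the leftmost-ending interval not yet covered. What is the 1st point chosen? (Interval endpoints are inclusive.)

Sort by right endpoint; whenever an interval is uncovered, place a point at its right end.
Sorted: [2,3] [3,5] [3,7] [1,8] [11,14] [14,15] [13,17] [19,20] [14,21] [20,22]
{[2,3],[3,5],[3,7],[1,8]} hit by 3; {[11,14],[14,15],[13,17]} hit by 14; {[19,20],[14,21],[20,22]} hit by 20.
Points: 3, 14, 20 (3 total).

3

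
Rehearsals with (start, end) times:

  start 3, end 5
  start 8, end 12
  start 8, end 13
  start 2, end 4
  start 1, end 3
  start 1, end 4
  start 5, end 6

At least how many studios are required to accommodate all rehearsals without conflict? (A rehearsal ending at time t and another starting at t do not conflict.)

3

The answer is the maximum number of intervals overlapping at any instant.
Events (time:±→running): 1:+→1 1:+→2 2:+→3 … peak 3.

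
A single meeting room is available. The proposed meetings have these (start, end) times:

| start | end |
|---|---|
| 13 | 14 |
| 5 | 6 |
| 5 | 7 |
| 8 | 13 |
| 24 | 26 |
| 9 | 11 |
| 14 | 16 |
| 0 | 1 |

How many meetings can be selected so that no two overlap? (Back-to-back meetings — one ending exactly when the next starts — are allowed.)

Sorted by end: (0,1)  (5,6)  (5,7)  (9,11)  (8,13)  (13,14)  (14,16)  (24,26)
take (0,1); take (5,6); skip (5,7); take (9,11); take (13,14); take (14,16); take (24,26).
Selected 6 meetings.

6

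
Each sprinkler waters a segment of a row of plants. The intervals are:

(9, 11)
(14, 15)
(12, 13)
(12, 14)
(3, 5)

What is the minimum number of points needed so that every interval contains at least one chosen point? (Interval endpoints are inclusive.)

By right end: [3,5]  [9,11]  [12,13]  [12,14]  [14,15]
[3,5] uncovered → point at 5; [9,11] uncovered → point at 11; [12,13] uncovered → point at 13; [14,15] uncovered → point at 15.
Points: 5, 11, 13, 15 (4 total).

4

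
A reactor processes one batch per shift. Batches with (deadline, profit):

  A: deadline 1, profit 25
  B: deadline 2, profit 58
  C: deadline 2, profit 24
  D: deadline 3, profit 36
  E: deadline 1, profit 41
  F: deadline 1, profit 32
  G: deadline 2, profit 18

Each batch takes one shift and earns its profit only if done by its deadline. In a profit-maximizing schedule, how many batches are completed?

3

By profit: B(d2,58), E(d1,41), D(d3,36), F(d1,32), A(d1,25), C(d2,24), G(d2,18)
B→slot 2; E→slot 1; D→slot 3; F skipped; A skipped; C skipped; G skipped.
3 of 7 scheduled.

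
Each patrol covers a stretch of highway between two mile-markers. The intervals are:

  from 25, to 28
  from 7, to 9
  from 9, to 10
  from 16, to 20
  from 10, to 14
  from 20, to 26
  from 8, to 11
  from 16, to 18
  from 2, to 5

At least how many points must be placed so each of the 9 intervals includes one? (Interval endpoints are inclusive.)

5

Sort by right endpoint; whenever an interval is uncovered, place a point at its right end.
Sorted: [2,5] [7,9] [9,10] [8,11] [10,14] [16,18] [16,20] [20,26] [25,28]
{[2,5]} hit by 5; {[7,9],[9,10],[8,11]} hit by 9; {[10,14]} hit by 14; {[16,18],[16,20]} hit by 18; {[20,26],[25,28]} hit by 26.
Points: 5, 9, 14, 18, 26 (5 total).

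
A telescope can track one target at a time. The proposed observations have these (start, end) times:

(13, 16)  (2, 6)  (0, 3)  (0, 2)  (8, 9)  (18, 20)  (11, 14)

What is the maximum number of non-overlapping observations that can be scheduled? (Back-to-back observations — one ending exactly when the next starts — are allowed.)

5

Sort by end time and greedily take each interval whose start is ≥ the last chosen end.
By end time: (0,2), (0,3), (2,6), (8,9), (11,14), (13,16), (18,20).
Pick (0,2); next start ≥ 2 → (2,6); next start ≥ 6 → (8,9); next start ≥ 9 → (11,14); next start ≥ 14 → (18,20).
Selected 5 observations.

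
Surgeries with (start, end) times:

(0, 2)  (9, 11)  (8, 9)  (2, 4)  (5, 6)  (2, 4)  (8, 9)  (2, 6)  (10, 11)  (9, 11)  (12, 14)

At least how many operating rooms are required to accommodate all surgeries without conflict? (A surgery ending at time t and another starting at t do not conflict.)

3

Events (time:±→running): 0:+→1 2:-→0 2:+→1 2:+→2 2:+→3 … peak 3.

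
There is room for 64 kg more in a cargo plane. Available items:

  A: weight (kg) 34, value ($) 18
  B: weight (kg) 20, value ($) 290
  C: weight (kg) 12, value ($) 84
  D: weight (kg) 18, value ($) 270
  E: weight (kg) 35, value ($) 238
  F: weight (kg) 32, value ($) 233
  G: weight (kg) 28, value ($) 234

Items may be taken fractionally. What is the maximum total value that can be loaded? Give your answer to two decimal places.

777.29

Sort by value per unit weight and fill in that order.
Ratios (sorted): D 15.00, B 14.50, G 8.36, F 7.28, C 7.00, E 6.80, A 0.53
take D (18 @ 270); take B (20 @ 290); take 26/28 of G → 217.29. Capacity used 64/64.
Total value = 777.29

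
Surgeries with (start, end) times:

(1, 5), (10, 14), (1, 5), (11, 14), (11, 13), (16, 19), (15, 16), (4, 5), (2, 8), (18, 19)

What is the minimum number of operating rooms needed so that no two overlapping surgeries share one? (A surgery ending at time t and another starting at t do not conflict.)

Count concurrent intervals with a sweep; the peak is the room count.
starts: [1, 1, 2, 4, 10, 11, 11, 15, 16, 18]
ends:   [5, 5, 5, 8, 13, 14, 14, 16, 19, 19]
s1→1 s1→2 s2→3 s4→4  — peak 4.

4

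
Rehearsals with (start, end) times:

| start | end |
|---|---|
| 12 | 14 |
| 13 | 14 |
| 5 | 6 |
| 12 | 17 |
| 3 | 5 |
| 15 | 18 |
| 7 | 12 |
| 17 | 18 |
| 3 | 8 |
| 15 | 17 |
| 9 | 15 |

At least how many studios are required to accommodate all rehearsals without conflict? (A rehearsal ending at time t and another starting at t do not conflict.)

The answer is the maximum number of intervals overlapping at any instant.
Events (time:±→running): 3:+→1 3:+→2 5:-→1 5:+→2 6:-→1 7:+→2 8:-→1 9:+→2 12:-→1 12:+→2 12:+→3 13:+→4 … peak 4.

4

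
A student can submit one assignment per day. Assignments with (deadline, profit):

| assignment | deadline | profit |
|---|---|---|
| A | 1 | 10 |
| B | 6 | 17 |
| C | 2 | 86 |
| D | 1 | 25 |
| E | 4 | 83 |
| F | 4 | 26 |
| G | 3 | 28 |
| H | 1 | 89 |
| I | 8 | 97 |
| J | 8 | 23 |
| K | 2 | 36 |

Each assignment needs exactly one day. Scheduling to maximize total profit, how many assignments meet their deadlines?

Profit order: I=97 H=89 C=86 E=83 K=36 G=28 F=26 D=25 J=23 B=17 A=10
Assign: I→slot 8, H→slot 1, C→slot 2, E→slot 4, K skipped, G→slot 3, F skipped, D skipped, J→slot 7, B→slot 6, A skipped.
Slots: [1:H] [2:C] [3:G] [4:E] [6:B] [7:J] [8:I]
7 of 11 scheduled.

7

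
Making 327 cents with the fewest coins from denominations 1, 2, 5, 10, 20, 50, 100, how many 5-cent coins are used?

1

327 = 3×100 + 1×20 + 1×5 + 1×2
Count of 5: 1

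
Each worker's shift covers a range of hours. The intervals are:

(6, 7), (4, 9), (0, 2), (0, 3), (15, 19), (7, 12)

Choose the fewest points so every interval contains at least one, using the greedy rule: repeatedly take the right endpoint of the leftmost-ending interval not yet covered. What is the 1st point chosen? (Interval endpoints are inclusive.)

Process intervals by earliest right end; each time one isn't hit yet, stab at its right endpoint.
Sorted: [0,2] [0,3] [6,7] [4,9] [7,12] [15,19]
{[0,2],[0,3]} hit by 2; {[6,7],[4,9],[7,12]} hit by 7; {[15,19]} hit by 19.
Points: 2, 7, 19 (3 total).

2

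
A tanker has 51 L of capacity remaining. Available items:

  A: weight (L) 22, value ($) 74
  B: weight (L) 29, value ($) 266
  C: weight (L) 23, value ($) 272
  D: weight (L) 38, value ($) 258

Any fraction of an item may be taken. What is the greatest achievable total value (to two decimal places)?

528.83

Sort by value per unit weight and fill in that order.
Ratios (sorted): C 11.83, B 9.17, D 6.79, A 3.36
take C (23 @ 272); take 28/29 of B → 256.83. Capacity used 51/51.
Total value = 528.83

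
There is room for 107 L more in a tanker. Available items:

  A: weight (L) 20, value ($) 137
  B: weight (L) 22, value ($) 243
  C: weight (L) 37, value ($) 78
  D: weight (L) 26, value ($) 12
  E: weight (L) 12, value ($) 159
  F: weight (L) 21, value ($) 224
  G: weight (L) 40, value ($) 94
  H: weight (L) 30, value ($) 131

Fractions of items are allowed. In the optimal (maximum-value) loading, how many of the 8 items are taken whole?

Greedy by value/weight ratio, highest first.
Order: E (159/12=13.25) > B (243/22=11.05) > F (224/21=10.67) > A (137/20=6.85) > H (131/30=4.37) > G (94/40=2.35) > C (78/37=2.11) > D (12/26=0.46)
Fill: take E (12 @ 159) → take B (22 @ 243) → take F (21 @ 224) → take A (20 @ 137) → take H (30 @ 131) → take 2/40 of G → 4.70; 107/107 used.
5 item(s) taken whole; one partial (take 2/40 of G).

5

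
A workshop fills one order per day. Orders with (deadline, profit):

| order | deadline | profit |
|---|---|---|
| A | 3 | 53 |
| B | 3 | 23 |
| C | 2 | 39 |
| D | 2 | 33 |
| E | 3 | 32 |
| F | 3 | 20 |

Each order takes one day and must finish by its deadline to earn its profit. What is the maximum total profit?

By profit: A(d3,53), C(d2,39), D(d2,33), E(d3,32), B(d3,23), F(d3,20)
A→slot 3; C→slot 2; D→slot 1; E skipped; B skipped; F skipped.
Profit = 33 + 39 + 53 = 125

125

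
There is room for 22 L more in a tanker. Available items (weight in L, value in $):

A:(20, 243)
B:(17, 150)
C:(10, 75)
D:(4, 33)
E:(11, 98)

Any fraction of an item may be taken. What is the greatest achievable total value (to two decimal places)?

Greedy by value/weight ratio, highest first.
Ratios (sorted): A 12.15, E 8.91, B 8.82, D 8.25, C 7.50
take A (20 @ 243); take 2/11 of E → 17.82. Capacity used 22/22.
Total value = 260.82

260.82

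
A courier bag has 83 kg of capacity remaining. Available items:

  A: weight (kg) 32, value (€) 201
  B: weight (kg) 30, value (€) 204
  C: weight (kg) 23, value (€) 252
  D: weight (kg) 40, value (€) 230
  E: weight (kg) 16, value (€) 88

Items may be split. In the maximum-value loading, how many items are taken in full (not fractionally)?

2

Sort by value per unit weight and fill in that order.
Order: C (252/23=10.96) > B (204/30=6.80) > A (201/32=6.28) > D (230/40=5.75) > E (88/16=5.50)
Fill: take C (23 @ 252) → take B (30 @ 204) → take 30/32 of A → 188.44; 83/83 used.
2 item(s) taken whole; one partial (take 30/32 of A).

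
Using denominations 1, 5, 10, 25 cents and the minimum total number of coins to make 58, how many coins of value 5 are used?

Greedy: take as many of the largest coin as possible, then repeat with the remainder.
58 − 2×25→8 − 1×5→3 − 3×1→0
Count of 5: 1

1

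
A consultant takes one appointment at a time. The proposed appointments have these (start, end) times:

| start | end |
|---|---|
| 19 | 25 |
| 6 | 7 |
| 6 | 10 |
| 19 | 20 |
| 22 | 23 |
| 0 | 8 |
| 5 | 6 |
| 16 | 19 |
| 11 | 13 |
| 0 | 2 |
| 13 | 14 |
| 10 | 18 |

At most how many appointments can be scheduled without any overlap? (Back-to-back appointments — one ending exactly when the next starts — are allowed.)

Order by finish time; keep every interval that doesn't clash with the previous kept one.
Sorted by end: (0,2)  (5,6)  (6,7)  (0,8)  (6,10)  (11,13)  (13,14)  (10,18)  (16,19)  (19,20)  (22,23)  (19,25)
take (0,2); take (5,6); take (6,7); skip (6,10); take (11,13); take (13,14); skip (10,18); take (16,19); take (19,20); take (22,23).
Selected 8 appointments.

8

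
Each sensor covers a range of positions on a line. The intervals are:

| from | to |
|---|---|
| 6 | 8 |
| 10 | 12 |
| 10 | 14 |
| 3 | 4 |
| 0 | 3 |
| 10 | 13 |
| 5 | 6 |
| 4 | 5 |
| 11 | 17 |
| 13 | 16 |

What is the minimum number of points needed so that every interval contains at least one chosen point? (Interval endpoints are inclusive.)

5

By right end: [0,3]  [3,4]  [4,5]  [5,6]  [6,8]  [10,12]  [10,13]  [10,14]  [13,16]  [11,17]
[0,3] uncovered → point at 3; [4,5] uncovered → point at 5; [6,8] uncovered → point at 8; [10,12] uncovered → point at 12; [13,16] uncovered → point at 16.
Points: 3, 5, 8, 12, 16 (5 total).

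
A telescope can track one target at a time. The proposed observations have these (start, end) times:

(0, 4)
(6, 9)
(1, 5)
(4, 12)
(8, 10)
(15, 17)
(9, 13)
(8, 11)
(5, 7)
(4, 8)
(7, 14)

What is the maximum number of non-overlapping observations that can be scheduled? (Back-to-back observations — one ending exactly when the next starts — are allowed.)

Order by finish time; keep every interval that doesn't clash with the previous kept one.
Sorted by end: (0,4)  (1,5)  (5,7)  (4,8)  (6,9)  (8,10)  (8,11)  (4,12)  (9,13)  (7,14)  (15,17)
take (0,4); take (5,7); skip (6,9); take (8,10); skip (4,12); skip (9,13); take (15,17).
Selected 4 observations.

4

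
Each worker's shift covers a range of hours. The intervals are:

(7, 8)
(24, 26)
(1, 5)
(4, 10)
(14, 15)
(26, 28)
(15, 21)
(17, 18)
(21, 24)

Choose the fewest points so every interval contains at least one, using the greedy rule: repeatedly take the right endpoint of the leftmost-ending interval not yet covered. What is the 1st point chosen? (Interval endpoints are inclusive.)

5

Sorted: [1,5] [7,8] [4,10] [14,15] [17,18] [15,21] [21,24] [24,26] [26,28]
{[1,5]} hit by 5; {[7,8],[4,10]} hit by 8; {[14,15]} hit by 15; {[17,18],[15,21]} hit by 18; {[21,24],[24,26]} hit by 24; {[26,28]} hit by 28.
Points: 5, 8, 15, 18, 24, 28 (6 total).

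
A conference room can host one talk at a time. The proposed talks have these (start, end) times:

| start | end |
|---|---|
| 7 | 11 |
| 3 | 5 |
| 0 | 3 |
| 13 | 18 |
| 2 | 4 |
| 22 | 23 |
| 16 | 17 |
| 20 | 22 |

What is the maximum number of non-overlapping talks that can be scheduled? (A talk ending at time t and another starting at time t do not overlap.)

6

Sorted by end: (0,3)  (2,4)  (3,5)  (7,11)  (16,17)  (13,18)  (20,22)  (22,23)
take (0,3); take (3,5); take (7,11); take (16,17); take (20,22); take (22,23).
Selected 6 talks.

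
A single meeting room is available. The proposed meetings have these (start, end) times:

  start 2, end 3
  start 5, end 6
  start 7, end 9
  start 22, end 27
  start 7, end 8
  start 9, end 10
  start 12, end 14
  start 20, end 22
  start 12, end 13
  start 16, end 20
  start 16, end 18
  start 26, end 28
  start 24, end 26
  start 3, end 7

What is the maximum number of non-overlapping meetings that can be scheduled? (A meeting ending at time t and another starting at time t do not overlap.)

9

Order by finish time; keep every interval that doesn't clash with the previous kept one.
By end time: (2,3), (5,6), (3,7), (7,8), (7,9), (9,10), (12,13), (12,14), (16,18), (16,20), (20,22), (24,26), (22,27), (26,28).
Pick (2,3); next start ≥ 3 → (5,6); next start ≥ 6 → (7,8); next start ≥ 8 → (9,10); next start ≥ 10 → (12,13); next start ≥ 13 → (16,18); next start ≥ 18 → (20,22); next start ≥ 22 → (24,26); next start ≥ 26 → (26,28).
Selected 9 meetings.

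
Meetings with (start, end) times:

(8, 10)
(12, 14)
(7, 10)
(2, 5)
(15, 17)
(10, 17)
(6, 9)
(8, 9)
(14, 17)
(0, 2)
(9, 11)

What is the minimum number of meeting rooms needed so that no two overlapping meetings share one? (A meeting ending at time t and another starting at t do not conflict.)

4

starts: [0, 2, 6, 7, 8, 8, 9, 10, 12, 14, 15]
ends:   [2, 5, 9, 9, 10, 10, 11, 14, 17, 17, 17]
s0→1 e2→0 s2→1 e5→0 s6→1 s7→2 s8→3 s8→4  — peak 4.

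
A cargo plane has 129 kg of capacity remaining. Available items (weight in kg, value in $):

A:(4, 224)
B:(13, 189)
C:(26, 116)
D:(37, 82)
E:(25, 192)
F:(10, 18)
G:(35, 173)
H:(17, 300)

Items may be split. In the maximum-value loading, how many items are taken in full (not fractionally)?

Order: A (224/4=56.00) > H (300/17=17.65) > B (189/13=14.54) > E (192/25=7.68) > G (173/35=4.94) > C (116/26=4.46) > D (82/37=2.22) > F (18/10=1.80)
Fill: take A (4 @ 224) → take H (17 @ 300) → take B (13 @ 189) → take E (25 @ 192) → take G (35 @ 173) → take C (26 @ 116) → take 9/37 of D → 19.95; 129/129 used.
6 item(s) taken whole; one partial (take 9/37 of D).

6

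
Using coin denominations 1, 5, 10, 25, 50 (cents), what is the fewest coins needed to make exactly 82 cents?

Use the largest denomination that fits, subtract, and repeat.
82 = 1×50 + 1×25 + 1×5 + 2×1
Total coins = 1 + 1 + 1 + 2 = 5

5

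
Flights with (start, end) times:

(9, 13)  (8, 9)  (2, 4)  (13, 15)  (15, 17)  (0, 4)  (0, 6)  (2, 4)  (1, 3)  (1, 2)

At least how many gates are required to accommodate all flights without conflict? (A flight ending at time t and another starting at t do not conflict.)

The answer is the maximum number of intervals overlapping at any instant.
Events (time:±→running): 0:+→1 0:+→2 1:+→3 1:+→4 2:-→3 2:+→4 2:+→5 … peak 5.

5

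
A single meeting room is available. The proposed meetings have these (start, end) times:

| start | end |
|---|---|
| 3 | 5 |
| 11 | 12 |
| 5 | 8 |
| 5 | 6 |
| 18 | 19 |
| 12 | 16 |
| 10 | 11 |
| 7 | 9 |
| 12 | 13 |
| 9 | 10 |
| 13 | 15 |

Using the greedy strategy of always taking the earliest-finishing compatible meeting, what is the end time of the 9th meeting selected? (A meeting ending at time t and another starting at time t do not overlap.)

Greedy by earliest finish: after sorting by end time, pick each interval compatible with the last pick.
By end time: (3,5), (5,6), (5,8), (7,9), (9,10), (10,11), (11,12), (12,13), (13,15), (12,16), (18,19).
Pick (3,5); next start ≥ 5 → (5,6); next start ≥ 6 → (7,9); next start ≥ 9 → (9,10); next start ≥ 10 → (10,11); next start ≥ 11 → (11,12); next start ≥ 12 → (12,13); next start ≥ 13 → (13,15); next start ≥ 15 → (18,19).
Selected: (3,5) (5,6) (7,9) (9,10) (10,11) (11,12) (12,13) (13,15) (18,19)

19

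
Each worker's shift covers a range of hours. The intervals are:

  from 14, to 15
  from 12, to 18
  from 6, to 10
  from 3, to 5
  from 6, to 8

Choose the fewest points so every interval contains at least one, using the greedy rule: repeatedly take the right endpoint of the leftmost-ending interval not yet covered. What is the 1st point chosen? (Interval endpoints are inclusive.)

5

Sorted: [3,5] [6,8] [6,10] [14,15] [12,18]
{[3,5]} hit by 5; {[6,8],[6,10]} hit by 8; {[14,15],[12,18]} hit by 15.
Points: 5, 8, 15 (3 total).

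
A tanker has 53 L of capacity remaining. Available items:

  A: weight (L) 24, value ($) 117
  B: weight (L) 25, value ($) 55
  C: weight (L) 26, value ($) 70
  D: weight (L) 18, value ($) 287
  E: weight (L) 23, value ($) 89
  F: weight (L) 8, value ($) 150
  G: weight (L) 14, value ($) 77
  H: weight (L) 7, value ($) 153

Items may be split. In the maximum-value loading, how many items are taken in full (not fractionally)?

4

Greedy by value/weight ratio, highest first.
Ratios (sorted): H 21.86, F 18.75, D 15.94, G 5.50, A 4.88, E 3.87, C 2.69, B 2.20
take H (7 @ 153); take F (8 @ 150); take D (18 @ 287); take G (14 @ 77); take 6/24 of A → 29.25. Capacity used 53/53.
4 item(s) taken whole; one partial (take 6/24 of A).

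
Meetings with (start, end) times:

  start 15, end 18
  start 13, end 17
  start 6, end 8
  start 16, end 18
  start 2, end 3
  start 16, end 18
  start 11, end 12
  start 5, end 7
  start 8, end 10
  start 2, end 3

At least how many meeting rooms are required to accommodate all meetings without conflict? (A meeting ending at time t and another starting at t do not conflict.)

4

The answer is the maximum number of intervals overlapping at any instant.
Events (time:±→running): 2:+→1 2:+→2 3:-→1 3:-→0 5:+→1 6:+→2 7:-→1 8:-→0 8:+→1 10:-→0 11:+→1 12:-→0 13:+→1 15:+→2 16:+→3 16:+→4 … peak 4.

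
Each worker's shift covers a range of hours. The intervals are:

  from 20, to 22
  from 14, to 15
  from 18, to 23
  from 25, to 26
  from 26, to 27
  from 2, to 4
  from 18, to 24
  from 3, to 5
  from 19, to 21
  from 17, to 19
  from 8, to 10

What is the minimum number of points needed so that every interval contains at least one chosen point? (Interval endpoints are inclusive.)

Process intervals by earliest right end; each time one isn't hit yet, stab at its right endpoint.
Sorted: [2,4] [3,5] [8,10] [14,15] [17,19] [19,21] [20,22] [18,23] [18,24] [25,26] [26,27]
{[2,4],[3,5]} hit by 4; {[8,10]} hit by 10; {[14,15]} hit by 15; {[17,19],[19,21]} hit by 19; {[20,22],[18,23],[18,24]} hit by 22; {[25,26],[26,27]} hit by 26.
Points: 4, 10, 15, 19, 22, 26 (6 total).

6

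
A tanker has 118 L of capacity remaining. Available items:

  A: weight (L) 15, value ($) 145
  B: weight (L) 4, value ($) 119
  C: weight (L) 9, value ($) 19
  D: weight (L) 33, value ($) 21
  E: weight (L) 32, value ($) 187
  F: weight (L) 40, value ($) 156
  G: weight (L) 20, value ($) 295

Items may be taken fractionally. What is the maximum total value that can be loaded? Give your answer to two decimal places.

916.78

Ratios (sorted): B 29.75, G 14.75, A 9.67, E 5.84, F 3.90, C 2.11, D 0.64
take B (4 @ 119); take G (20 @ 295); take A (15 @ 145); take E (32 @ 187); take F (40 @ 156); take 7/9 of C → 14.78. Capacity used 118/118.
Total value = 916.78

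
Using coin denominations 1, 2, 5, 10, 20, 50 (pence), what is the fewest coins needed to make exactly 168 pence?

7

168 − 3×50→18 − 1×10→8 − 1×5→3 − 1×2→1 − 1×1→0
Total coins = 3 + 1 + 1 + 1 + 1 = 7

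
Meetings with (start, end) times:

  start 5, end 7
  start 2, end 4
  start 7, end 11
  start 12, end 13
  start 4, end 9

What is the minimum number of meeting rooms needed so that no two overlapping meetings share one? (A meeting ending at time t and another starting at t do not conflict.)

2

The answer is the maximum number of intervals overlapping at any instant.
Events (time:±→running): 2:+→1 4:-→0 4:+→1 5:+→2 … peak 2.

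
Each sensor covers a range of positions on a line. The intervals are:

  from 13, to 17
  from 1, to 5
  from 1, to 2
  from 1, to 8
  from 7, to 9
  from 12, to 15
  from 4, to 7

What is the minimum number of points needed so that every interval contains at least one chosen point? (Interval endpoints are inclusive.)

Process intervals by earliest right end; each time one isn't hit yet, stab at its right endpoint.
By right end: [1,2]  [1,5]  [4,7]  [1,8]  [7,9]  [12,15]  [13,17]
[1,2] uncovered → point at 2; [4,7] uncovered → point at 7; [12,15] uncovered → point at 15.
Points: 2, 7, 15 (3 total).

3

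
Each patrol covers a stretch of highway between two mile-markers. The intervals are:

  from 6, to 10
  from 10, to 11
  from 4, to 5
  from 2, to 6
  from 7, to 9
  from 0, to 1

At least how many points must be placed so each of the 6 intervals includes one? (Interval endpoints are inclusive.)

4

By right end: [0,1]  [4,5]  [2,6]  [7,9]  [6,10]  [10,11]
[0,1] uncovered → point at 1; [4,5] uncovered → point at 5; [7,9] uncovered → point at 9; [10,11] uncovered → point at 11.
Points: 1, 5, 9, 11 (4 total).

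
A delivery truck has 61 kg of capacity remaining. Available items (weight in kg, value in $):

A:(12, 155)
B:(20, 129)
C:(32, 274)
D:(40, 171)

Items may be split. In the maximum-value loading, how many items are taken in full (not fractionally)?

Greedy by value/weight ratio, highest first.
Ratios (sorted): A 12.92, C 8.56, B 6.45, D 4.28
take A (12 @ 155); take C (32 @ 274); take 17/20 of B → 109.65. Capacity used 61/61.
2 item(s) taken whole; one partial (take 17/20 of B).

2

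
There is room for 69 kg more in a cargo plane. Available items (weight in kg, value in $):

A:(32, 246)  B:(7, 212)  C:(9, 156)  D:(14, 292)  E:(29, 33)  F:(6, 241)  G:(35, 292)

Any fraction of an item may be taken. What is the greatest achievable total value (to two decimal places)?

1176.31

Order: F (241/6=40.17) > B (212/7=30.29) > D (292/14=20.86) > C (156/9=17.33) > G (292/35=8.34) > A (246/32=7.69) > E (33/29=1.14)
Fill: take F (6 @ 241) → take B (7 @ 212) → take D (14 @ 292) → take C (9 @ 156) → take 33/35 of G → 275.31; 69/69 used.
Total value = 1176.31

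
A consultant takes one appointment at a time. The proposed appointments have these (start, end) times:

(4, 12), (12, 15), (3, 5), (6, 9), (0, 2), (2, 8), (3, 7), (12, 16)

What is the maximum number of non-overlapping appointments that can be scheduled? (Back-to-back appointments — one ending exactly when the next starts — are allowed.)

By end time: (0,2), (3,5), (3,7), (2,8), (6,9), (4,12), (12,15), (12,16).
Pick (0,2); next start ≥ 2 → (3,5); next start ≥ 5 → (6,9); next start ≥ 9 → (12,15).
Selected 4 appointments.

4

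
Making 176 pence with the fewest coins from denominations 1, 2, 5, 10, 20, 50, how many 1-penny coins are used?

Use the largest denomination that fits, subtract, and repeat.
176 = 3×50 + 1×20 + 1×5 + 1×1
Count of 1: 1

1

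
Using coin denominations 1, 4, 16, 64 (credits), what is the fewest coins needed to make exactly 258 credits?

258 − 4×64→2 − 2×1→0
Total coins = 4 + 2 = 6

6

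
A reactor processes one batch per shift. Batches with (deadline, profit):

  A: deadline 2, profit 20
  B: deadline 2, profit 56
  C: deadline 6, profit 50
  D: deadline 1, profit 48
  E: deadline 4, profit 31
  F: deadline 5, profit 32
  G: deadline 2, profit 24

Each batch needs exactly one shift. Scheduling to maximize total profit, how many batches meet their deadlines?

Take jobs in profit order; each goes to the latest open slot no later than its deadline.
Profit order: B=56 C=50 D=48 F=32 E=31 G=24 A=20
Assign: B→slot 2, C→slot 6, D→slot 1, F→slot 5, E→slot 4, G skipped, A skipped.
Slots: [1:D] [2:B] [4:E] [5:F] [6:C]
5 of 7 scheduled.

5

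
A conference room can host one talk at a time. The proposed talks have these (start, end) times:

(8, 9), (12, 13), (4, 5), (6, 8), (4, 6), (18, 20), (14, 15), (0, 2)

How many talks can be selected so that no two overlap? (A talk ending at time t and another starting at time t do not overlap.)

Sorted by end: (0,2)  (4,5)  (4,6)  (6,8)  (8,9)  (12,13)  (14,15)  (18,20)
take (0,2); take (4,5); take (6,8); take (8,9); take (12,13); take (14,15); take (18,20).
Selected 7 talks.

7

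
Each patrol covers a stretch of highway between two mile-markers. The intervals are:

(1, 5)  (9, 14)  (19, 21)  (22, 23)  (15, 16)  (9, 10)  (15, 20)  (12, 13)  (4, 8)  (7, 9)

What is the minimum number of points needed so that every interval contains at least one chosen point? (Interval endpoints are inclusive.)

6

Sorted: [1,5] [4,8] [7,9] [9,10] [12,13] [9,14] [15,16] [15,20] [19,21] [22,23]
{[1,5],[4,8]} hit by 5; {[7,9],[9,10]} hit by 9; {[12,13],[9,14]} hit by 13; {[15,16],[15,20]} hit by 16; {[19,21]} hit by 21; {[22,23]} hit by 23.
Points: 5, 9, 13, 16, 21, 23 (6 total).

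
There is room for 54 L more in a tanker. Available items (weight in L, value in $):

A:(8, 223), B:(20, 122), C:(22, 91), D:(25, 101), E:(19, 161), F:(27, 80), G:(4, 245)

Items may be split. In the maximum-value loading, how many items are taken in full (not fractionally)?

4

Sort by value per unit weight and fill in that order.
Order: G (245/4=61.25) > A (223/8=27.88) > E (161/19=8.47) > B (122/20=6.10) > C (91/22=4.14) > D (101/25=4.04) > F (80/27=2.96)
Fill: take G (4 @ 245) → take A (8 @ 223) → take E (19 @ 161) → take B (20 @ 122) → take 3/22 of C → 12.41; 54/54 used.
4 item(s) taken whole; one partial (take 3/22 of C).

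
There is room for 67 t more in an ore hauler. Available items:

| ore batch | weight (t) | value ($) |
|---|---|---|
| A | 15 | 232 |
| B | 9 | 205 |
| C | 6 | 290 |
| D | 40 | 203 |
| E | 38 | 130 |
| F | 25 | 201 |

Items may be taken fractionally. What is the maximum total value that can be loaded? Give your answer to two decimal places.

988.90

Order: C (290/6=48.33) > B (205/9=22.78) > A (232/15=15.47) > F (201/25=8.04) > D (203/40=5.08) > E (130/38=3.42)
Fill: take C (6 @ 290) → take B (9 @ 205) → take A (15 @ 232) → take F (25 @ 201) → take 12/40 of D → 60.90; 67/67 used.
Total value = 988.90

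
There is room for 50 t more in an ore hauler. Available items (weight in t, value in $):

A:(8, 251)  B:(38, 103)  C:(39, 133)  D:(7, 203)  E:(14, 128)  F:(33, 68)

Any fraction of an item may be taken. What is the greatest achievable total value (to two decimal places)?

Sort by value per unit weight and fill in that order.
Ratios (sorted): A 31.38, D 29.00, E 9.14, C 3.41, B 2.71, F 2.06
take A (8 @ 251); take D (7 @ 203); take E (14 @ 128); take 21/39 of C → 71.62. Capacity used 50/50.
Total value = 653.62

653.62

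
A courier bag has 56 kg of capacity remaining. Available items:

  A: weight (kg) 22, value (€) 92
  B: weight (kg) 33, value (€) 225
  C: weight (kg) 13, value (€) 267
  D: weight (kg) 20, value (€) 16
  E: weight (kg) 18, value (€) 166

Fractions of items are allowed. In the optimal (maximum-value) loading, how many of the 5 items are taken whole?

Sort by value per unit weight and fill in that order.
Order: C (267/13=20.54) > E (166/18=9.22) > B (225/33=6.82) > A (92/22=4.18) > D (16/20=0.80)
Fill: take C (13 @ 267) → take E (18 @ 166) → take 25/33 of B → 170.45; 56/56 used.
2 item(s) taken whole; one partial (take 25/33 of B).

2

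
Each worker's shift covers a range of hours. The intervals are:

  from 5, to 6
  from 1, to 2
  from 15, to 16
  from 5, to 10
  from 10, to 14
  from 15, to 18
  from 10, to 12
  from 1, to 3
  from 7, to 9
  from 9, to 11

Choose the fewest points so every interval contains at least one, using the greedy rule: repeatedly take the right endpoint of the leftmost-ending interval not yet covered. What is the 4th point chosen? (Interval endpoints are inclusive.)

12

By right end: [1,2]  [1,3]  [5,6]  [7,9]  [5,10]  [9,11]  [10,12]  [10,14]  [15,16]  [15,18]
[1,2] uncovered → point at 2; [5,6] uncovered → point at 6; [7,9] uncovered → point at 9; [10,12] uncovered → point at 12; [15,16] uncovered → point at 16.
Points: 2, 6, 9, 12, 16 (5 total).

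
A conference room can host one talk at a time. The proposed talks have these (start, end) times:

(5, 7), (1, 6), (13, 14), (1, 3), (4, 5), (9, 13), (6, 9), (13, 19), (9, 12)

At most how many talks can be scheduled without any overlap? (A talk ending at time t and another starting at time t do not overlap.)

5

By end time: (1,3), (4,5), (1,6), (5,7), (6,9), (9,12), (9,13), (13,14), (13,19).
Pick (1,3); next start ≥ 3 → (4,5); next start ≥ 5 → (5,7); next start ≥ 7 → (9,12); next start ≥ 12 → (13,14).
Selected 5 talks.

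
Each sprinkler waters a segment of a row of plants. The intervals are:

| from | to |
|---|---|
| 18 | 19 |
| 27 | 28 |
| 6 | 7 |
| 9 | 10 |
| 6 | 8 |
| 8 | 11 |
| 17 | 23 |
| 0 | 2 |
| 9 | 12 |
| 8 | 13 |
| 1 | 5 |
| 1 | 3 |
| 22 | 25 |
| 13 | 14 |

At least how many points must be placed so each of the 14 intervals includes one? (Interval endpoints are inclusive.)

7

Process intervals by earliest right end; each time one isn't hit yet, stab at its right endpoint.
By right end: [0,2]  [1,3]  [1,5]  [6,7]  [6,8]  [9,10]  [8,11]  [9,12]  [8,13]  [13,14]  [18,19]  [17,23]  [22,25]  [27,28]
[0,2] uncovered → point at 2; [6,7] uncovered → point at 7; [9,10] uncovered → point at 10; [13,14] uncovered → point at 14; [18,19] uncovered → point at 19; [22,25] uncovered → point at 25; [27,28] uncovered → point at 28.
Points: 2, 7, 10, 14, 19, 25, 28 (7 total).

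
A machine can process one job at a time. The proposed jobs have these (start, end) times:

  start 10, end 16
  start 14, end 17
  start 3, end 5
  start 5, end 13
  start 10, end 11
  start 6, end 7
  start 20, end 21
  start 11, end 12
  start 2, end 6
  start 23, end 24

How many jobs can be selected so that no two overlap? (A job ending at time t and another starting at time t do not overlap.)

7

Sort by end time and greedily take each interval whose start is ≥ the last chosen end.
By end time: (3,5), (2,6), (6,7), (10,11), (11,12), (5,13), (10,16), (14,17), (20,21), (23,24).
Pick (3,5); next start ≥ 5 → (6,7); next start ≥ 7 → (10,11); next start ≥ 11 → (11,12); next start ≥ 12 → (14,17); next start ≥ 17 → (20,21); next start ≥ 21 → (23,24).
Selected 7 jobs.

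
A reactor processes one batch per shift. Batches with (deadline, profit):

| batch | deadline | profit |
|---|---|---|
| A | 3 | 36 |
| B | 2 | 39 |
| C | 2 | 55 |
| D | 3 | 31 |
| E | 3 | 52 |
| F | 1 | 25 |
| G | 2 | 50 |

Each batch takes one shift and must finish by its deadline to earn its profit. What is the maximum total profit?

157

Profit order: C=55 E=52 G=50 B=39 A=36 D=31 F=25
Assign: C→slot 2, E→slot 3, G→slot 1, B skipped, A skipped, D skipped, F skipped.
Slots: [1:G] [2:C] [3:E]
Profit = 50 + 55 + 52 = 157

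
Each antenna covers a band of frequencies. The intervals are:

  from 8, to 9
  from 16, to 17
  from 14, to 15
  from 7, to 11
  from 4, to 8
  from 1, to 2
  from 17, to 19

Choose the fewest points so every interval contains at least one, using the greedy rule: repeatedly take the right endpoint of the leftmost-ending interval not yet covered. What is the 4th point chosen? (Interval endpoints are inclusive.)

Sort by right endpoint; whenever an interval is uncovered, place a point at its right end.
By right end: [1,2]  [4,8]  [8,9]  [7,11]  [14,15]  [16,17]  [17,19]
[1,2] uncovered → point at 2; [4,8] uncovered → point at 8; [14,15] uncovered → point at 15; [16,17] uncovered → point at 17.
Points: 2, 8, 15, 17 (4 total).

17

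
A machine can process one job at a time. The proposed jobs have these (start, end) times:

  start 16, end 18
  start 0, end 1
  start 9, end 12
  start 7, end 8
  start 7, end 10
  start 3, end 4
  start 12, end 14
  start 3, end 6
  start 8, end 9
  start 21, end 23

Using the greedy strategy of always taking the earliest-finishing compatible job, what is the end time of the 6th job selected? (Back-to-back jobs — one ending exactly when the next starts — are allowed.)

14

Greedy by earliest finish: after sorting by end time, pick each interval compatible with the last pick.
By end time: (0,1), (3,4), (3,6), (7,8), (8,9), (7,10), (9,12), (12,14), (16,18), (21,23).
Pick (0,1); next start ≥ 1 → (3,4); next start ≥ 4 → (7,8); next start ≥ 8 → (8,9); next start ≥ 9 → (9,12); next start ≥ 12 → (12,14); next start ≥ 14 → (16,18); next start ≥ 18 → (21,23).
Selected: (0,1) (3,4) (7,8) (8,9) (9,12) (12,14) (16,18) (21,23)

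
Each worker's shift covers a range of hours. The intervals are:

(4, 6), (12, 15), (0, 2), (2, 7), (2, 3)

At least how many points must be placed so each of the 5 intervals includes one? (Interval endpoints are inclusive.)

Process intervals by earliest right end; each time one isn't hit yet, stab at its right endpoint.
Sorted: [0,2] [2,3] [4,6] [2,7] [12,15]
{[0,2],[2,3]} hit by 2; {[4,6],[2,7]} hit by 6; {[12,15]} hit by 15.
Points: 2, 6, 15 (3 total).

3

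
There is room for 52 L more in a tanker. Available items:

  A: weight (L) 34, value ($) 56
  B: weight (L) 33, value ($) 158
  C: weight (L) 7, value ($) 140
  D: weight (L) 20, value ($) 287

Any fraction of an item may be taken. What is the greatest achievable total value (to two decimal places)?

546.70

Ratios (sorted): C 20.00, D 14.35, B 4.79, A 1.65
take C (7 @ 140); take D (20 @ 287); take 25/33 of B → 119.70. Capacity used 52/52.
Total value = 546.70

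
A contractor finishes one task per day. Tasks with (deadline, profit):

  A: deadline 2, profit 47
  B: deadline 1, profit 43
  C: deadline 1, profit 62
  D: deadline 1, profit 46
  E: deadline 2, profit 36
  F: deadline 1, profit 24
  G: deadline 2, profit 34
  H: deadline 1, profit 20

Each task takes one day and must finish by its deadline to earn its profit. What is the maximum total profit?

109

Sort by profit descending; place each in the latest free slot ≤ its deadline.
By profit: C(d1,62), A(d2,47), D(d1,46), B(d1,43), E(d2,36), G(d2,34), F(d1,24), H(d1,20)
C→slot 1; A→slot 2; D skipped; B skipped; E skipped; G skipped; F skipped; H skipped.
Profit = 62 + 47 = 109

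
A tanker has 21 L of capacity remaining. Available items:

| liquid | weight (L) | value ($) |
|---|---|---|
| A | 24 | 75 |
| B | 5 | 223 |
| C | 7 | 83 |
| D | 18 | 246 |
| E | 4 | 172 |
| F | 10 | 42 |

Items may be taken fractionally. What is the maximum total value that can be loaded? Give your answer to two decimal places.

559.00

Greedy by value/weight ratio, highest first.
Order: B (223/5=44.60) > E (172/4=43.00) > D (246/18=13.67) > C (83/7=11.86) > F (42/10=4.20) > A (75/24=3.12)
Fill: take B (5 @ 223) → take E (4 @ 172) → take 12/18 of D → 164.00; 21/21 used.
Total value = 559.00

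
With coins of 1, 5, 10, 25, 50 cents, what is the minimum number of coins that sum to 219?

219 − 4×50→19 − 1×10→9 − 1×5→4 − 4×1→0
Total coins = 4 + 1 + 1 + 4 = 10

10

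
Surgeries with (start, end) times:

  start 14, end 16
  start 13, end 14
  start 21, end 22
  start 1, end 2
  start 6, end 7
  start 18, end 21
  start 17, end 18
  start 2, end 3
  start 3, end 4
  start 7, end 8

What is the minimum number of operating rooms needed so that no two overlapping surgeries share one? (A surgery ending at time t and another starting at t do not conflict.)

1

Events (time:±→running): 1:+→1 … peak 1.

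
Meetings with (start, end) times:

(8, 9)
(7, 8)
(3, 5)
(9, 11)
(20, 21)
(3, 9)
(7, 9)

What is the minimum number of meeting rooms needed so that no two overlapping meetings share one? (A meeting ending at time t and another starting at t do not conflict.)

Count concurrent intervals with a sweep; the peak is the room count.
Events (time:±→running): 3:+→1 3:+→2 5:-→1 7:+→2 7:+→3 … peak 3.

3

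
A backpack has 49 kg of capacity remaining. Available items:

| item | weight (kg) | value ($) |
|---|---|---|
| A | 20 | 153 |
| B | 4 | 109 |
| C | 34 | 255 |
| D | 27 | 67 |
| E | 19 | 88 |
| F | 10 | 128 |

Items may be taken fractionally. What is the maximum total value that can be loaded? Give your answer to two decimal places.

Ratios (sorted): B 27.25, F 12.80, A 7.65, C 7.50, E 4.63, D 2.48
take B (4 @ 109); take F (10 @ 128); take A (20 @ 153); take 15/34 of C → 112.50. Capacity used 49/49.
Total value = 502.50

502.50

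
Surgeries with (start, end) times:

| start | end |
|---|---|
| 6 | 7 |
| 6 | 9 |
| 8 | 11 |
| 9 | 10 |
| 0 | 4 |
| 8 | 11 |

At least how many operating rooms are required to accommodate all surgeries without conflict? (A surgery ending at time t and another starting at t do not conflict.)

Events (time:±→running): 0:+→1 4:-→0 6:+→1 6:+→2 7:-→1 8:+→2 8:+→3 … peak 3.

3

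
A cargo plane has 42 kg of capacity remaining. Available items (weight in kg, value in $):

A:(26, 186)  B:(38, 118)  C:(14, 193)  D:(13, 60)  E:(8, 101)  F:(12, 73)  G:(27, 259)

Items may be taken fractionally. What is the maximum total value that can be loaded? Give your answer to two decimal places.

Greedy by value/weight ratio, highest first.
Ratios (sorted): C 13.79, E 12.62, G 9.59, A 7.15, F 6.08, D 4.62, B 3.11
take C (14 @ 193); take E (8 @ 101); take 20/27 of G → 191.85. Capacity used 42/42.
Total value = 485.85

485.85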